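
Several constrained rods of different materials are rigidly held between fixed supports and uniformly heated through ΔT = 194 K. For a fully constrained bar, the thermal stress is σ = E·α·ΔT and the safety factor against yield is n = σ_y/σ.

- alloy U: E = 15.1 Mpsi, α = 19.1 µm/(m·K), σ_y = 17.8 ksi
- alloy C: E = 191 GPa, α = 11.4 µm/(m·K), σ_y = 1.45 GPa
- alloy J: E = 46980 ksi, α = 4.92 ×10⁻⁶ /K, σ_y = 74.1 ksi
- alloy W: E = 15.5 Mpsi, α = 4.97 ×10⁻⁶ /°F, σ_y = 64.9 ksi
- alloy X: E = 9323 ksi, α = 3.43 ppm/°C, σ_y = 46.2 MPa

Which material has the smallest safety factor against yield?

Converting E to GPa, α to ×10⁻⁶/K, σ_y to MPa, then σ and n for each:
  alloy U: E = 104.1, α = 19.1, σ_y = 122.7 → σ = 386 MPa, n = 0.318
  alloy C: E = 191.0, α = 11.4, σ_y = 1450 → σ = 422 MPa, n = 3.43
  alloy J: E = 323.9, α = 4.92, σ_y = 510.9 → σ = 309 MPa, n = 1.65
  alloy W: E = 106.9, α = 8.95, σ_y = 447.5 → σ = 185 MPa, n = 2.41
  alloy X: E = 64.28, α = 3.43, σ_y = 46.20 → σ = 42.8 MPa, n = 1.08
The minimum is alloy U at n = 0.318.

alloy U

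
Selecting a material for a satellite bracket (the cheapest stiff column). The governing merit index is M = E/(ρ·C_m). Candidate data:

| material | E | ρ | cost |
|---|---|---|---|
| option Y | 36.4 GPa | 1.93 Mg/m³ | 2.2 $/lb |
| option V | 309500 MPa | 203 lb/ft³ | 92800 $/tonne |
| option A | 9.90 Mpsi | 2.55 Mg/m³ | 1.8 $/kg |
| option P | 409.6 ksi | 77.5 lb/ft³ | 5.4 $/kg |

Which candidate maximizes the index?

Convert each candidate to consistent units, then evaluate M:
  option Y: E = 36.40 GPa, ρ = 1930 kg/m³, cost = 4.850 $/kg
  option V: E = 309.5 GPa, ρ = 3252 kg/m³, cost = 92.80 $/kg
  option A: E = 68.26 GPa, ρ = 2550 kg/m³, cost = 1.800 $/kg
  option P: E = 2.824 GPa, ρ = 1241 kg/m³, cost = 5.400 $/kg
  option A: M = 14.9 MN·m per $
  option Y: M = 3.89 MN·m per $
  option V: M = 1.03 MN·m per $
  option P: M = 0.421 MN·m per $
Option A has the largest M.

option A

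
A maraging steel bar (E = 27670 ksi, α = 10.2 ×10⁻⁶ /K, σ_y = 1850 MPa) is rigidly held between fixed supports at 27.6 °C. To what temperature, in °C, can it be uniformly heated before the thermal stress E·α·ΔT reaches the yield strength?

978 °C

E = 27670 ksi = 190.8 GPa.
E·α·ΔT = 1850 MPa ⇒ ΔT = 1850 / (190.8×10³ × 10.2×10⁻⁶) = 950.7 K.
T = 27.6 + 950.7 = 978.3 °C.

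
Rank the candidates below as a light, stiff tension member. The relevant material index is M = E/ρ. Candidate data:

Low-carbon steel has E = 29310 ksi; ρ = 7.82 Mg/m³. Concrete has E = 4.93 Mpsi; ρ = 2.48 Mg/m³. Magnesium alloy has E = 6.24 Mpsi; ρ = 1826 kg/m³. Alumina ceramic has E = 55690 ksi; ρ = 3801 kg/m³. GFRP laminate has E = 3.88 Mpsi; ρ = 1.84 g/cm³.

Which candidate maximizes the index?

Normalizing units and computing the index:
  low-carbon steel: E = 202.1 GPa, ρ = 7820 kg/m³
  concrete: E = 33.99 GPa, ρ = 2480 kg/m³
  magnesium alloy: E = 43.02 GPa, ρ = 1826 kg/m³
  alumina ceramic: E = 384.0 GPa, ρ = 3801 kg/m³
  GFRP laminate: E = 26.75 GPa, ρ = 1840 kg/m³
  alumina ceramic: M = 101 MN·m/kg
  low-carbon steel: M = 25.8 MN·m/kg
  magnesium alloy: M = 23.6 MN·m/kg
  GFRP laminate: M = 14.5 MN·m/kg
  concrete: M = 13.7 MN·m/kg
Alumina ceramic has the largest M.

alumina ceramic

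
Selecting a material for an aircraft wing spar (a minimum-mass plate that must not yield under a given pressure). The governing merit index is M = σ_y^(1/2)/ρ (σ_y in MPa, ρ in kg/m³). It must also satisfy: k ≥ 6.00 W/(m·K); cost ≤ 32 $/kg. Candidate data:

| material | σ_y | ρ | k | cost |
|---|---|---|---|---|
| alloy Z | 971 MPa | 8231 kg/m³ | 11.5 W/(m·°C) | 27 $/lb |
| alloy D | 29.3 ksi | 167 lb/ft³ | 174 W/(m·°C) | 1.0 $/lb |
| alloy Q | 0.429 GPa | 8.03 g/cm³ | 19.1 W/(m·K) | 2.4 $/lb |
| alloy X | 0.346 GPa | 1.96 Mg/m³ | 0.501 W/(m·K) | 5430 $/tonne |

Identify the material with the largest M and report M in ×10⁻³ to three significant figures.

Screen on constraints: k ≥ 6.00 W/(m·K); cost ≤ 32 $/kg. Survivors: alloy D, alloy Q.
Convert each candidate to consistent units, then evaluate M:
  alloy D: σ_y = 202.0 MPa, ρ = 2675 kg/m³
  alloy Q: σ_y = 429.0 MPa, ρ = 8030 kg/m³
  alloy D: M = 5.31×10⁻³
  alloy Q: M = 2.58×10⁻³
Alloy D has the largest M.

alloy D, M = 5.31×10⁻³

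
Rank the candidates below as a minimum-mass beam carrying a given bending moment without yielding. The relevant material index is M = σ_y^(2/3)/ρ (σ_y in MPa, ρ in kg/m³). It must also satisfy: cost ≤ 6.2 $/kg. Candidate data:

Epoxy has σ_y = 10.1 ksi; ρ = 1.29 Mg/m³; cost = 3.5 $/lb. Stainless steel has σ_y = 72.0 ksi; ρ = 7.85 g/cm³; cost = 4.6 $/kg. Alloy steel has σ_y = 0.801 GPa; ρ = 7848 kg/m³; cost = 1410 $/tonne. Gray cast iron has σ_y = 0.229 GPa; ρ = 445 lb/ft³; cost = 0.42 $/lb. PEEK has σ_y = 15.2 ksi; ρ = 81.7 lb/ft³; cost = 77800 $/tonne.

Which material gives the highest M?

alloy steel

Screen on constraints: cost ≤ 6.2 $/kg. Survivors: stainless steel, alloy steel, gray cast iron.
Normalizing units and computing the index:
  stainless steel: σ_y = 496.4 MPa, ρ = 7850 kg/m³
  alloy steel: σ_y = 801.0 MPa, ρ = 7848 kg/m³
  gray cast iron: σ_y = 229.0 MPa, ρ = 7128 kg/m³
  alloy steel: M = 11.0×10⁻³
  stainless steel: M = 7.99×10⁻³
  gray cast iron: M = 5.25×10⁻³
The maximum is for alloy steel.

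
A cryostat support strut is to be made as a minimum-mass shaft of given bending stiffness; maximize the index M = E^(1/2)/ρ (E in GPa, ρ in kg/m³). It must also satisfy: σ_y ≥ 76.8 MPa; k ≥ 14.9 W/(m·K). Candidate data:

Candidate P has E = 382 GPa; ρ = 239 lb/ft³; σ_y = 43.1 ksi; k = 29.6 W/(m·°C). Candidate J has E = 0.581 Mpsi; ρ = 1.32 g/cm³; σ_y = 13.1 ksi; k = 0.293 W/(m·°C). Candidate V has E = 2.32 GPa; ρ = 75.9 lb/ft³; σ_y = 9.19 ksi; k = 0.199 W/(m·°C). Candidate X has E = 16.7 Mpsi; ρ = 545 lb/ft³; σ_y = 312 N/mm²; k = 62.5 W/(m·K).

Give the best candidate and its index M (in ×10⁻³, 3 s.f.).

Screen on constraints: σ_y ≥ 76.8 MPa; k ≥ 14.9 W/(m·K). Survivors: candidate P, candidate X.
Normalizing units and computing the index:
  candidate P: E = 382.0 GPa, ρ = 3828 kg/m³
  candidate X: E = 115.1 GPa, ρ = 8730 kg/m³
  candidate P: M = 5.11×10⁻³
  candidate X: M = 1.23×10⁻³
Candidate P has the largest M.

candidate P, M = 5.11×10⁻³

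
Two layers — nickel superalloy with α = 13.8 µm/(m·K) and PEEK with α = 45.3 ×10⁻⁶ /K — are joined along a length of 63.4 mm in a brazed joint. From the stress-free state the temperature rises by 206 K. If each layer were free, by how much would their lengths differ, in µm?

411 µm

Δα = |13.8 − 45.3|×10⁻⁶/K = 31.5×10⁻⁶/K.
ΔL_mismatch = Δα·L·ΔT = 31.5×10⁻⁶ × 63.4 mm × 206.0 K = 411 µm.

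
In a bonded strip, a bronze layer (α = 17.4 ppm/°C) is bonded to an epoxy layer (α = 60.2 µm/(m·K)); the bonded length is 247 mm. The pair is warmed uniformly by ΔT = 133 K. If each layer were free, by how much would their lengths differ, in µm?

Δα = |17.4 − 60.2|×10⁻⁶/K = 42.8×10⁻⁶/K.
ΔL_mismatch = Δα·L·ΔT = 42.8×10⁻⁶ × 247.0 mm × 133.0 K = 1410 µm.

1410 µm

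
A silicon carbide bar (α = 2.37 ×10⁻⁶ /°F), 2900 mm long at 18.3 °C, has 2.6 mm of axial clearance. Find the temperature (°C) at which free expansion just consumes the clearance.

228 °C

α = 2.37×10⁻⁶/°F × 9/5 = 4.27×10⁻⁶/K.
α·L₀·ΔT = 2.6 mm ⇒ ΔT = 2.6 / (4.27×10⁻⁶ × 2900.0) = 210.2 K.
T = 18.3 + 210.2 = 228.5 °C.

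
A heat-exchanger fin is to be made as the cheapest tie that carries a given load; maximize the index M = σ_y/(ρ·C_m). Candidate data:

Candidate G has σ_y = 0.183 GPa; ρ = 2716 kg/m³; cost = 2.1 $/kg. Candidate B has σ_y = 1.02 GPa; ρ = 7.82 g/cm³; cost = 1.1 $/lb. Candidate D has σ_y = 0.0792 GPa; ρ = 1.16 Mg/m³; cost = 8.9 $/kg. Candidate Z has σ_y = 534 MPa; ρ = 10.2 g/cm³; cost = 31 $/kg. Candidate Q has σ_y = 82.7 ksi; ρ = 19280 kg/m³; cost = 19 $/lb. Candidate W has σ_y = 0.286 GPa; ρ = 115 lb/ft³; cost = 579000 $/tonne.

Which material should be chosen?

candidate B

Putting every candidate on a common basis:
  candidate G: σ_y = 183.0 MPa, ρ = 2716 kg/m³, cost = 2.100 $/kg
  candidate B: σ_y = 1020 MPa, ρ = 7820 kg/m³, cost = 2.425 $/kg
  candidate D: σ_y = 79.20 MPa, ρ = 1160 kg/m³, cost = 8.900 $/kg
  candidate Z: σ_y = 534.0 MPa, ρ = 10200 kg/m³, cost = 31.00 $/kg
  candidate Q: σ_y = 570.2 MPa, ρ = 19280 kg/m³, cost = 41.89 $/kg
  candidate W: σ_y = 286.0 MPa, ρ = 1842 kg/m³, cost = 579.0 $/kg
  candidate B: M = 53.8 kN·m per $
  candidate G: M = 32.1 kN·m per $
  candidate D: M = 7.67 kN·m per $
  candidate Z: M = 1.69 kN·m per $
  candidate Q: M = 0.706 kN·m per $
  candidate W: M = 0.268 kN·m per $
Candidate B has the largest M.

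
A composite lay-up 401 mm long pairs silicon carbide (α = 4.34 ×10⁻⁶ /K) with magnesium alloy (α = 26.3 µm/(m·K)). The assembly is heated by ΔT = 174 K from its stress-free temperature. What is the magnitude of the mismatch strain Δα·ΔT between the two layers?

Δα = |4.34 − 26.3|×10⁻⁶/K = 22.0×10⁻⁶/K.
Mismatch strain = Δα·ΔT = 22.0×10⁻⁶ × 174.0 = 3.82×10⁻³.

3.82×10⁻³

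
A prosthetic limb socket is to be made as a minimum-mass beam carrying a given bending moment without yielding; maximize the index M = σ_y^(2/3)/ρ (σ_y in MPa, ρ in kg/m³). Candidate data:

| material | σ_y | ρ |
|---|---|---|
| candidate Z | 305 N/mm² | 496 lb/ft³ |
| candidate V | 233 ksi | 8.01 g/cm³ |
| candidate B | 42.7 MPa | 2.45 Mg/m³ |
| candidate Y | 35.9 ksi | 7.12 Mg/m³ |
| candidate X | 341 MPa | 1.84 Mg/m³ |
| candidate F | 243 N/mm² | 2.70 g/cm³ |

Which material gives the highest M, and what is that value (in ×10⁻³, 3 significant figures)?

In SI units:
  candidate Z: σ_y = 305.0 MPa, ρ = 7945 kg/m³
  candidate V: σ_y = 1606 MPa, ρ = 8010 kg/m³
  candidate B: σ_y = 42.70 MPa, ρ = 2450 kg/m³
  candidate Y: σ_y = 247.5 MPa, ρ = 7120 kg/m³
  candidate X: σ_y = 341.0 MPa, ρ = 1840 kg/m³
  candidate F: σ_y = 243.0 MPa, ρ = 2700 kg/m³
  candidate X: M = 26.5×10⁻³
  candidate V: M = 17.1×10⁻³
  candidate F: M = 14.4×10⁻³
  candidate Z: M = 5.70×10⁻³
  candidate Y: M = 5.54×10⁻³
  candidate B: M = 4.99×10⁻³
Candidate X has the largest M.

candidate X, M = 26.5×10⁻³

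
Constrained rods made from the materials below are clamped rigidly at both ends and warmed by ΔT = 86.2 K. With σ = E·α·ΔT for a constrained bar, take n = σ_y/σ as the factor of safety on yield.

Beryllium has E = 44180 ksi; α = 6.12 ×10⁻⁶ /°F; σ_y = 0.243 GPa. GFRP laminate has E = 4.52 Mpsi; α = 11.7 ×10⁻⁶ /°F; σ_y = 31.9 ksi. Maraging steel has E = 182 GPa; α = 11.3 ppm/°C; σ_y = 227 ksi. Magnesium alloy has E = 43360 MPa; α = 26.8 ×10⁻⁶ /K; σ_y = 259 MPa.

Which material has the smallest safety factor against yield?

beryllium

Converting E to GPa, α to ×10⁻⁶/K, σ_y to MPa, then σ and n for each:
  beryllium: E = 304.6, α = 11.0, σ_y = 243.0 → σ = 289 MPa, n = 0.840
  GFRP laminate: E = 31.16, α = 21.1, σ_y = 219.9 → σ = 56.6 MPa, n = 3.89
  maraging steel: E = 182.0, α = 11.3, σ_y = 1565 → σ = 177 MPa, n = 8.83
  magnesium alloy: E = 43.36, α = 26.8, σ_y = 259.0 → σ = 100 MPa, n = 2.59
The minimum is beryllium at n = 0.840.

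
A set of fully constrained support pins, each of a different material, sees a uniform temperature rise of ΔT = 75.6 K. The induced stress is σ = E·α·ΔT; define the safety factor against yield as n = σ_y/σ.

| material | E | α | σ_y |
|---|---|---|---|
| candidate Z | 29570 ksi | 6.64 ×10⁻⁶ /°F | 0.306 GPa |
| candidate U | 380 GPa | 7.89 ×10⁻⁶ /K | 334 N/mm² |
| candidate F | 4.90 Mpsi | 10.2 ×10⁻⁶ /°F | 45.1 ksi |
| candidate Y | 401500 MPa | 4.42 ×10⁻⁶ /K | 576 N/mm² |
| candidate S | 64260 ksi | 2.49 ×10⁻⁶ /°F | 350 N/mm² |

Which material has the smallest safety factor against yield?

candidate U

In consistent units (E in GPa, α in ×10⁻⁶/K, σ_y in MPa):
  candidate Z: E = 203.9, α = 12.0, σ_y = 306.0 → σ = 184 MPa, n = 1.66
  candidate U: E = 380.0, α = 7.89, σ_y = 334.0 → σ = 227 MPa, n = 1.47
  candidate F: E = 33.78, α = 18.4, σ_y = 311.0 → σ = 46.9 MPa, n = 6.63
  candidate Y: E = 401.5, α = 4.42, σ_y = 576.0 → σ = 134 MPa, n = 4.29
  candidate S: E = 443.1, α = 4.48, σ_y = 350.0 → σ = 150 MPa, n = 2.33
The minimum is candidate U at n = 1.47.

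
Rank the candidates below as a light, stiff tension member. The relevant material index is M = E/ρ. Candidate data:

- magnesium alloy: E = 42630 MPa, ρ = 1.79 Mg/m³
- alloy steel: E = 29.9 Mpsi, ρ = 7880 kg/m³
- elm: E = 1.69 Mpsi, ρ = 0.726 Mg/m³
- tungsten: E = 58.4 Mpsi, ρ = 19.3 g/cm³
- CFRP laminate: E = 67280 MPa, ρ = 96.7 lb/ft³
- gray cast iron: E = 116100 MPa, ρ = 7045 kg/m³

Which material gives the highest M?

Putting every candidate on a common basis:
  magnesium alloy: E = 42.63 GPa, ρ = 1790 kg/m³
  alloy steel: E = 206.2 GPa, ρ = 7880 kg/m³
  elm: E = 11.65 GPa, ρ = 726.0 kg/m³
  tungsten: E = 402.7 GPa, ρ = 19300 kg/m³
  CFRP laminate: E = 67.28 GPa, ρ = 1549 kg/m³
  gray cast iron: E = 116.1 GPa, ρ = 7045 kg/m³
  CFRP laminate: M = 43.4 MN·m/kg
  alloy steel: M = 26.2 MN·m/kg
  magnesium alloy: M = 23.8 MN·m/kg
  tungsten: M = 20.9 MN·m/kg
  gray cast iron: M = 16.5 MN·m/kg
  elm: M = 16.0 MN·m/kg
CFRP laminate has the largest M.

CFRP laminate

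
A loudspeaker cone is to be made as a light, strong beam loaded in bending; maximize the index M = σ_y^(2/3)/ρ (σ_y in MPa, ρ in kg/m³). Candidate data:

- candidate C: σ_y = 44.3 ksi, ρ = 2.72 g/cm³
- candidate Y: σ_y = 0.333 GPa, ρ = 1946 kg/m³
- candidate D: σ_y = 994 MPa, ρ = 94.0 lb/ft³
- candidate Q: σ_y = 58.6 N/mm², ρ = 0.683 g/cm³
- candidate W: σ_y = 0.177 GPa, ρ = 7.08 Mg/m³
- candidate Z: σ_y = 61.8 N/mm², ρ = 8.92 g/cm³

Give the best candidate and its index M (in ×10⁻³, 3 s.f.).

In SI units:
  candidate C: σ_y = 305.4 MPa, ρ = 2720 kg/m³
  candidate Y: σ_y = 333.0 MPa, ρ = 1946 kg/m³
  candidate D: σ_y = 994.0 MPa, ρ = 1506 kg/m³
  candidate Q: σ_y = 58.60 MPa, ρ = 683.0 kg/m³
  candidate W: σ_y = 177.0 MPa, ρ = 7080 kg/m³
  candidate Z: σ_y = 61.80 MPa, ρ = 8920 kg/m³
  candidate D: M = 66.1×10⁻³
  candidate Y: M = 24.7×10⁻³
  candidate Q: M = 22.1×10⁻³
  candidate C: M = 16.7×10⁻³
  candidate W: M = 4.45×10⁻³
  candidate Z: M = 1.75×10⁻³
Candidate D has the largest M.

candidate D, M = 66.1×10⁻³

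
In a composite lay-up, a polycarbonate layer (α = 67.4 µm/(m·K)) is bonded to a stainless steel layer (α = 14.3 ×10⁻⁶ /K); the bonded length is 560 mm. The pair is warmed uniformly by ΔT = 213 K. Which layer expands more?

α(polycarbonate) = 67.4×10⁻⁶/K vs α(stainless steel) = 14.3×10⁻⁶/K.
Higher α expands more for the same ΔT: polycarbonate.

polycarbonate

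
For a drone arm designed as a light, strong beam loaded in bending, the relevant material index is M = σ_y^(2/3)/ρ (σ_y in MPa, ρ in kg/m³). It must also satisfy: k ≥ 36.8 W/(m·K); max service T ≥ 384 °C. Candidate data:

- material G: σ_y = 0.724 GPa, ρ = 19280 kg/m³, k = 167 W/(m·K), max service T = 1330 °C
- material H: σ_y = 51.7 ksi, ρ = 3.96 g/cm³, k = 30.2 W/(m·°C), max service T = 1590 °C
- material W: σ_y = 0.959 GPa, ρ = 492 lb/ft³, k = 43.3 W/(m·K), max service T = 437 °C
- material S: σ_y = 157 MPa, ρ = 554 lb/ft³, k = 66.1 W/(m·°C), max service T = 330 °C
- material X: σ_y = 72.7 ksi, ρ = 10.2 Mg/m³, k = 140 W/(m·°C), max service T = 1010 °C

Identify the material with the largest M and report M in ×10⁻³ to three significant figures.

material W, M = 12.3×10⁻³

Screen on constraints: k ≥ 36.8 W/(m·K); max service T ≥ 384 °C. Survivors: material G, material W, material X.
Normalizing units and computing the index:
  material G: σ_y = 724.0 MPa, ρ = 19280 kg/m³
  material W: σ_y = 959.0 MPa, ρ = 7881 kg/m³
  material X: σ_y = 501.2 MPa, ρ = 10200 kg/m³
  material W: M = 12.3×10⁻³
  material X: M = 6.19×10⁻³
  material G: M = 4.18×10⁻³
Material W ranks first.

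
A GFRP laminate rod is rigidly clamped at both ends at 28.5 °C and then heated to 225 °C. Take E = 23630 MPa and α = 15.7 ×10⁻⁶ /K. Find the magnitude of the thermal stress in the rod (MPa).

E = 23630 MPa = 23.63 GPa.
ΔT = 196.5 K. Constrained thermal stress σ = E·α·ΔT = 23.63×10³ MPa × 15.7×10⁻⁶ × 196.5 = 72.9 MPa (compressive).

72.9 MPa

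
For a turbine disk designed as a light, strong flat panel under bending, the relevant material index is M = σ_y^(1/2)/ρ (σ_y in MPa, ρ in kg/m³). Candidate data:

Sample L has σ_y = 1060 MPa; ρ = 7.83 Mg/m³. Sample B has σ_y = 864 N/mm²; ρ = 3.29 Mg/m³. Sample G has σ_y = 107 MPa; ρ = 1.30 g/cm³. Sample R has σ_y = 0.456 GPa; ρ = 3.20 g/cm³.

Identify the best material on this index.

sample B

After converting to SI:
  sample L: σ_y = 1060 MPa, ρ = 7830 kg/m³
  sample B: σ_y = 864.0 MPa, ρ = 3290 kg/m³
  sample G: σ_y = 107.0 MPa, ρ = 1300 kg/m³
  sample R: σ_y = 456.0 MPa, ρ = 3200 kg/m³
  sample B: M = 8.93×10⁻³
  sample G: M = 7.96×10⁻³
  sample R: M = 6.67×10⁻³
  sample L: M = 4.16×10⁻³
Sample B has the largest M.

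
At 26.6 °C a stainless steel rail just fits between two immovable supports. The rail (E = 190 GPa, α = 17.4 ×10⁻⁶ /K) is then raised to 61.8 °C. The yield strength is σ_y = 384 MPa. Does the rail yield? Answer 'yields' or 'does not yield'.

ΔT = 35.20 K. Constrained thermal stress σ = E·α·ΔT = 190.0×10³ MPa × 17.4×10⁻⁶ × 35.20 = 116 MPa (compressive).
Compare to σ_y = 384 MPa: σ < σ_y, so it does not yield.

does not yield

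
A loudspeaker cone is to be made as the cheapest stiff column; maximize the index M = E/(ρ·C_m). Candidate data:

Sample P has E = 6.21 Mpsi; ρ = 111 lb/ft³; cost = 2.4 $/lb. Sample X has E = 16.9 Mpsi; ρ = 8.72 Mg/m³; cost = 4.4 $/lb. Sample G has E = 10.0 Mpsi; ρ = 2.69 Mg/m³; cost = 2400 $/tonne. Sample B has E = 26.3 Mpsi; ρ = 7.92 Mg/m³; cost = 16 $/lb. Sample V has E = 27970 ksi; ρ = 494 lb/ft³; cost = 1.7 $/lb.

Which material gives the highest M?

Convert each candidate to consistent units, then evaluate M:
  sample P: E = 42.82 GPa, ρ = 1778 kg/m³, cost = 5.291 $/kg
  sample X: E = 116.5 GPa, ρ = 8720 kg/m³, cost = 9.700 $/kg
  sample G: E = 68.95 GPa, ρ = 2690 kg/m³, cost = 2.400 $/kg
  sample B: E = 181.3 GPa, ρ = 7920 kg/m³, cost = 35.27 $/kg
  sample V: E = 192.8 GPa, ρ = 7913 kg/m³, cost = 3.748 $/kg
  sample G: M = 10.7 MN·m per $
  sample V: M = 6.50 MN·m per $
  sample P: M = 4.55 MN·m per $
  sample X: M = 1.38 MN·m per $
  sample B: M = 0.649 MN·m per $
Sample G ranks first.

sample G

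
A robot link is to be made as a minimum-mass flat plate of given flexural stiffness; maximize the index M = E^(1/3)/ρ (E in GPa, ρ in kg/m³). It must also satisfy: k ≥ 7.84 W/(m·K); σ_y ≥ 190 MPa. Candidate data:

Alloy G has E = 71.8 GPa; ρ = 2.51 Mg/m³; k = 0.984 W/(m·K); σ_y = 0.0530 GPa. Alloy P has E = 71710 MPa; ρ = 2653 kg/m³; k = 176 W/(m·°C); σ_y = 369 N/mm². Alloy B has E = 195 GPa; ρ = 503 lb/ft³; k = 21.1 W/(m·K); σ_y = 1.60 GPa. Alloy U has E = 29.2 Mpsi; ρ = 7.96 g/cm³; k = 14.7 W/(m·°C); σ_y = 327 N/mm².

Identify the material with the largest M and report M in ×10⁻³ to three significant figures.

alloy P, M = 1.57×10⁻³

Screen on constraints: k ≥ 7.84 W/(m·K); σ_y ≥ 190 MPa. Survivors: alloy P, alloy B, alloy U.
Putting every candidate on a common basis:
  alloy P: E = 71.71 GPa, ρ = 2653 kg/m³
  alloy B: E = 195.0 GPa, ρ = 8057 kg/m³
  alloy U: E = 201.3 GPa, ρ = 7960 kg/m³
  alloy P: M = 1.57×10⁻³
  alloy U: M = 0.736×10⁻³
  alloy B: M = 0.720×10⁻³
Highest index: alloy P.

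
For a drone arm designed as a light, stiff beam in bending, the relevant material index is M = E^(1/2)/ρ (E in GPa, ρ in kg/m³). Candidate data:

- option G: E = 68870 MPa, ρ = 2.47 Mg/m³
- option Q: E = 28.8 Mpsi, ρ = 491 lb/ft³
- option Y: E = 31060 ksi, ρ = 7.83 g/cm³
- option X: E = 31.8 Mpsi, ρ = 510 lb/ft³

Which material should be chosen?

Convert each candidate to consistent units, then evaluate M:
  option G: E = 68.87 GPa, ρ = 2470 kg/m³
  option Q: E = 198.6 GPa, ρ = 7865 kg/m³
  option Y: E = 214.2 GPa, ρ = 7830 kg/m³
  option X: E = 219.3 GPa, ρ = 8169 kg/m³
  option G: M = 3.36×10⁻³
  option Y: M = 1.87×10⁻³
  option X: M = 1.81×10⁻³
  option Q: M = 1.79×10⁻³
The maximum is for option G.

option G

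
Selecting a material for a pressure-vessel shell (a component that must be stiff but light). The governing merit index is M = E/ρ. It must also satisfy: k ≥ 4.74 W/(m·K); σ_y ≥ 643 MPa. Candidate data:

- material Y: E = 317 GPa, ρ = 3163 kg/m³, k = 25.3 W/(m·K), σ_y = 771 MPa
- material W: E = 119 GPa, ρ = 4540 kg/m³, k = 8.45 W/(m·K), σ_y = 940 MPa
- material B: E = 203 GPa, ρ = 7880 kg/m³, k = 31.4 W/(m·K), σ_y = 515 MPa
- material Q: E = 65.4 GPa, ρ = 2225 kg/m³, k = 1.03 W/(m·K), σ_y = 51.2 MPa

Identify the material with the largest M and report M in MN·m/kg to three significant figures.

material Y, M = 100 MN·m/kg

Screen on constraints: k ≥ 4.74 W/(m·K); σ_y ≥ 643 MPa. Survivors: material Y, material W.
Computing M directly (units already consistent):
  material Y: M = 100 MN·m/kg
  material W: M = 26.2 MN·m/kg
The maximum is for material Y.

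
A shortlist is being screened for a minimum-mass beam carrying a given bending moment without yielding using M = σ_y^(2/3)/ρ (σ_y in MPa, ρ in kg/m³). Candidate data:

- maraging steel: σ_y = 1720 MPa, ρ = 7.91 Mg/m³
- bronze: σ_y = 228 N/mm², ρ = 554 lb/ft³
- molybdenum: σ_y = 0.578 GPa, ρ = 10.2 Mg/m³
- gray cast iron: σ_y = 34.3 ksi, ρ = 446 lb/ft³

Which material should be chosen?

Normalizing units and computing the index:
  maraging steel: σ_y = 1720 MPa, ρ = 7910 kg/m³
  bronze: σ_y = 228.0 MPa, ρ = 8874 kg/m³
  molybdenum: σ_y = 578.0 MPa, ρ = 10200 kg/m³
  gray cast iron: σ_y = 236.5 MPa, ρ = 7144 kg/m³
  maraging steel: M = 18.1×10⁻³
  molybdenum: M = 6.80×10⁻³
  gray cast iron: M = 5.35×10⁻³
  bronze: M = 4.21×10⁻³
Highest index: maraging steel.

maraging steel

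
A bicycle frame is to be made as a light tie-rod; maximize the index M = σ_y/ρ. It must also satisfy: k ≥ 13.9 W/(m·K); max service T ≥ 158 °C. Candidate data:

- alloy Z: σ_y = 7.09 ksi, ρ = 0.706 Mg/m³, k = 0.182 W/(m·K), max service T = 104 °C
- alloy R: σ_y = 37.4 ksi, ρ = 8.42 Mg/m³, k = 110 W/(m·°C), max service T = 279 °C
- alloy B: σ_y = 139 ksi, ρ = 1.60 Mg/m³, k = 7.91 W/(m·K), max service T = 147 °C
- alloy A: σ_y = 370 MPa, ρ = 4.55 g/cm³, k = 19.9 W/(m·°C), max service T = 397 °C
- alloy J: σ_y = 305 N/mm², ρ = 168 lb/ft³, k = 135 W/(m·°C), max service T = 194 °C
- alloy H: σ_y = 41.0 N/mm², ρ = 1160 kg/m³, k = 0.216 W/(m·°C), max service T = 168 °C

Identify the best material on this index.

Screen on constraints: k ≥ 13.9 W/(m·K); max service T ≥ 158 °C. Survivors: alloy R, alloy A, alloy J.
Convert each candidate to consistent units, then evaluate M:
  alloy R: σ_y = 257.9 MPa, ρ = 8420 kg/m³
  alloy A: σ_y = 370.0 MPa, ρ = 4550 kg/m³
  alloy J: σ_y = 305.0 MPa, ρ = 2691 kg/m³
  alloy J: M = 113 kN·m/kg
  alloy A: M = 81.3 kN·m/kg
  alloy R: M = 30.6 kN·m/kg
Alloy J has the largest M.

alloy J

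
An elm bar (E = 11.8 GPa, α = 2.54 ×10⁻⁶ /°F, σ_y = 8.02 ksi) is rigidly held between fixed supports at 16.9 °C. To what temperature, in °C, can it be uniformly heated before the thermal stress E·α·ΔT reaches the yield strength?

1040 °C

α = 2.54×10⁻⁶/°F × 9/5 = 4.57×10⁻⁶/K.
σ_y = 8.02 ksi = 55.30 MPa.
E·α·ΔT = 55.30 MPa ⇒ ΔT = 55.30 / (11.80×10³ × 4.57×10⁻⁶) = 1025 K.
T = 16.9 + 1025 = 1042 °C.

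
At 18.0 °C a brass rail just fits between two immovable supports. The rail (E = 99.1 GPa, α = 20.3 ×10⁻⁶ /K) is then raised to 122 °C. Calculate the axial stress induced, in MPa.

ΔT = 104.0 K. Constrained thermal stress σ = E·α·ΔT = 99.10×10³ MPa × 20.3×10⁻⁶ × 104.0 = 209 MPa (compressive).

209 MPa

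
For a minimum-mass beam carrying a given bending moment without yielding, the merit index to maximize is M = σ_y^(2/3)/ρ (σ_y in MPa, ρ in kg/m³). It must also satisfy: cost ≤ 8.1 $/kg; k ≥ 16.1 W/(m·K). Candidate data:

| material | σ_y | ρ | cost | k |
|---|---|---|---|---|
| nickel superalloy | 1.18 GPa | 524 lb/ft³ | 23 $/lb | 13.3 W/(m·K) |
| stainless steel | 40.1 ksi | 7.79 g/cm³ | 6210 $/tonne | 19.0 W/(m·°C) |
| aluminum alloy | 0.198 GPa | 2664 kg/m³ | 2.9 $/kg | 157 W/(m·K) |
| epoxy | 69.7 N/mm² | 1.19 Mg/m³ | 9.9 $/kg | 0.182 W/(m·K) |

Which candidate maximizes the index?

aluminum alloy

Screen on constraints: cost ≤ 8.1 $/kg; k ≥ 16.1 W/(m·K). Survivors: stainless steel, aluminum alloy.
In SI units:
  stainless steel: σ_y = 276.5 MPa, ρ = 7790 kg/m³
  aluminum alloy: σ_y = 198.0 MPa, ρ = 2664 kg/m³
  aluminum alloy: M = 12.8×10⁻³
  stainless steel: M = 5.45×10⁻³
Aluminum alloy has the largest M.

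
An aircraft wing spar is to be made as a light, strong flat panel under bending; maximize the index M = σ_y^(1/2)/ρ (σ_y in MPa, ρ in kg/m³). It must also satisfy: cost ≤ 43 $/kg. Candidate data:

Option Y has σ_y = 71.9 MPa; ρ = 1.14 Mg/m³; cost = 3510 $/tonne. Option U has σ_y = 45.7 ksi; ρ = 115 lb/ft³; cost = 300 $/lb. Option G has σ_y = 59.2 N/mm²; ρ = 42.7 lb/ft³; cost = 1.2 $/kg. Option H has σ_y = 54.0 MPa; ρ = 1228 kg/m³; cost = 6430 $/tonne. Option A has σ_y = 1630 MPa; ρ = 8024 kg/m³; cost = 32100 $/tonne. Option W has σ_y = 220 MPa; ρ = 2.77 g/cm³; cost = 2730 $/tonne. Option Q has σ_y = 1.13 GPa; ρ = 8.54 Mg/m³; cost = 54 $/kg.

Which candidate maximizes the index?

Screen on constraints: cost ≤ 43 $/kg. Survivors: option Y, option G, option H, option A, option W.
Normalizing units and computing the index:
  option Y: σ_y = 71.90 MPa, ρ = 1140 kg/m³
  option G: σ_y = 59.20 MPa, ρ = 684.0 kg/m³
  option H: σ_y = 54.00 MPa, ρ = 1228 kg/m³
  option A: σ_y = 1630 MPa, ρ = 8024 kg/m³
  option W: σ_y = 220.0 MPa, ρ = 2770 kg/m³
  option G: M = 11.2×10⁻³
  option Y: M = 7.44×10⁻³
  option H: M = 5.98×10⁻³
  option W: M = 5.35×10⁻³
  option A: M = 5.03×10⁻³
Option G has the largest M.

option G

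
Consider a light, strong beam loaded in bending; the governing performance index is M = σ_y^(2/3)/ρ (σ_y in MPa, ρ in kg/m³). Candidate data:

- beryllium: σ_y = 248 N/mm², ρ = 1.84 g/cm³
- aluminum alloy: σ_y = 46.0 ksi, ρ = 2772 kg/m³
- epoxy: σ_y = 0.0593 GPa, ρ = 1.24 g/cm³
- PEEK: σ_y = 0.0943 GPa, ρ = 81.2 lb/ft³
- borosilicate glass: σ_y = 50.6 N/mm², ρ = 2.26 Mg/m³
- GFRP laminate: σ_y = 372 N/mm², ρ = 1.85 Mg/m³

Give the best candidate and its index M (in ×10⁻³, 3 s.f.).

GFRP laminate, M = 28.0×10⁻³

Convert each candidate to consistent units, then evaluate M:
  beryllium: σ_y = 248.0 MPa, ρ = 1840 kg/m³
  aluminum alloy: σ_y = 317.2 MPa, ρ = 2772 kg/m³
  epoxy: σ_y = 59.30 MPa, ρ = 1240 kg/m³
  PEEK: σ_y = 94.30 MPa, ρ = 1301 kg/m³
  borosilicate glass: σ_y = 50.60 MPa, ρ = 2260 kg/m³
  GFRP laminate: σ_y = 372.0 MPa, ρ = 1850 kg/m³
  GFRP laminate: M = 28.0×10⁻³
  beryllium: M = 21.5×10⁻³
  aluminum alloy: M = 16.8×10⁻³
  PEEK: M = 15.9×10⁻³
  epoxy: M = 12.3×10⁻³
  borosilicate glass: M = 6.05×10⁻³
GFRP laminate has the largest M.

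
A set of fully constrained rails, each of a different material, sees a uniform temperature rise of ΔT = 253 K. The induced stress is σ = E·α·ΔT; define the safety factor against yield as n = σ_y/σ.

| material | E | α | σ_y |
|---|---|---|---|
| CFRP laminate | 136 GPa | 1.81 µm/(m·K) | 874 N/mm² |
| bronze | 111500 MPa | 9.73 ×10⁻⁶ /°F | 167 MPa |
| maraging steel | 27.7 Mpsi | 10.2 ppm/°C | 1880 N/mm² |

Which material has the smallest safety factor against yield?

bronze

Per material, after unit conversion:
  CFRP laminate: E = 136.0, α = 1.81, σ_y = 874.0 → σ = 62.3 MPa, n = 14.0
  bronze: E = 111.5, α = 17.5, σ_y = 167.0 → σ = 494 MPa, n = 0.338
  maraging steel: E = 191.0, α = 10.2, σ_y = 1880 → σ = 493 MPa, n = 3.81
Smallest n: bronze with n = 0.338.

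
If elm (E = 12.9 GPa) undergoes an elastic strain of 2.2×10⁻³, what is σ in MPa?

σ = E·ε = 12900 MPa × 2.2×10⁻³ = 28.4 MPa.

28.4 MPa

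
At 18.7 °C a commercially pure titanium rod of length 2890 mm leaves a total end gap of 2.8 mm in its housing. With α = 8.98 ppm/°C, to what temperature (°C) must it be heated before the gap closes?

α·L₀·ΔT = 2.8 mm ⇒ ΔT = 2.8 / (8.98×10⁻⁶ × 2890.0) = 107.9 K.
T = 18.7 + 107.9 = 126.6 °C.

127 °C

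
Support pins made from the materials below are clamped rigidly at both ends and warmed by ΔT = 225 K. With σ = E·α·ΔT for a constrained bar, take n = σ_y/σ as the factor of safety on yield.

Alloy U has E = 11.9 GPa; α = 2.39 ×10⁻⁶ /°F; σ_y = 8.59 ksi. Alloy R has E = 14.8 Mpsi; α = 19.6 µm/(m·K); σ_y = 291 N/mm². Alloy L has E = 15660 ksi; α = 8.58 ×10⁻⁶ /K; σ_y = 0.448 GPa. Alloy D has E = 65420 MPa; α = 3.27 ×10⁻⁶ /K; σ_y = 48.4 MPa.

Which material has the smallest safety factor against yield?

Converting E to GPa, α to ×10⁻⁶/K, σ_y to MPa, then σ and n for each:
  alloy U: E = 11.90, α = 4.30, σ_y = 59.23 → σ = 11.5 MPa, n = 5.14
  alloy R: E = 102.0, α = 19.6, σ_y = 291.0 → σ = 450 MPa, n = 0.647
  alloy L: E = 108.0, α = 8.58, σ_y = 448.0 → σ = 208 MPa, n = 2.15
  alloy D: E = 65.42, α = 3.27, σ_y = 48.40 → σ = 48.1 MPa, n = 1.01
Alloy R has the lowest safety factor, n = 0.647.

alloy R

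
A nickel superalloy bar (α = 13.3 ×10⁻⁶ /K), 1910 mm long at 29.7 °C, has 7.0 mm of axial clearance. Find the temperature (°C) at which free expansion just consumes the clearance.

305 °C

α·L₀·ΔT = 7.0 mm ⇒ ΔT = 7.0 / (13.3×10⁻⁶ × 1910.0) = 275.6 K.
T = 29.7 + 275.6 = 305.3 °C.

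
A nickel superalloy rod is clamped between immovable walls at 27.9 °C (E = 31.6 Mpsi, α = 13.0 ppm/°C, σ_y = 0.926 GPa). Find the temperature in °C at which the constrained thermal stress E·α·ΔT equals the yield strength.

E = 31.6 Mpsi = 217.9 GPa.
σ_y = 0.926 GPa = 926.0 MPa.
E·α·ΔT = 926.0 MPa ⇒ ΔT = 926.0 / (217.9×10³ × 13.0×10⁻⁶) = 326.9 K.
T = 27.9 + 326.9 = 354.8 °C.

355 °C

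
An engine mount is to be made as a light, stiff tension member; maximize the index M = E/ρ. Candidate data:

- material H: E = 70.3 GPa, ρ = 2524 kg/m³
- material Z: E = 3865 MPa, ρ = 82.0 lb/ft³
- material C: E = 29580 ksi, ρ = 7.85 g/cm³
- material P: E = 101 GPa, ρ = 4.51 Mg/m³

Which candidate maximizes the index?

material H

After converting to SI:
  material H: E = 70.30 GPa, ρ = 2524 kg/m³
  material Z: E = 3.865 GPa, ρ = 1314 kg/m³
  material C: E = 203.9 GPa, ρ = 7850 kg/m³
  material P: E = 101.0 GPa, ρ = 4510 kg/m³
  material H: M = 27.9 MN·m/kg
  material C: M = 26.0 MN·m/kg
  material P: M = 22.4 MN·m/kg
  material Z: M = 2.94 MN·m/kg
Material H has the largest M.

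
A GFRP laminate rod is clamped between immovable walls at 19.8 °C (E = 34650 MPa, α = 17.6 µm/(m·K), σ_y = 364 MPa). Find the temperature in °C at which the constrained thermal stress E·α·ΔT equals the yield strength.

617 °C

E = 34650 MPa = 34.65 GPa.
E·α·ΔT = 364.0 MPa ⇒ ΔT = 364.0 / (34.65×10³ × 17.6×10⁻⁶) = 596.9 K.
T = 19.8 + 596.9 = 616.7 °C.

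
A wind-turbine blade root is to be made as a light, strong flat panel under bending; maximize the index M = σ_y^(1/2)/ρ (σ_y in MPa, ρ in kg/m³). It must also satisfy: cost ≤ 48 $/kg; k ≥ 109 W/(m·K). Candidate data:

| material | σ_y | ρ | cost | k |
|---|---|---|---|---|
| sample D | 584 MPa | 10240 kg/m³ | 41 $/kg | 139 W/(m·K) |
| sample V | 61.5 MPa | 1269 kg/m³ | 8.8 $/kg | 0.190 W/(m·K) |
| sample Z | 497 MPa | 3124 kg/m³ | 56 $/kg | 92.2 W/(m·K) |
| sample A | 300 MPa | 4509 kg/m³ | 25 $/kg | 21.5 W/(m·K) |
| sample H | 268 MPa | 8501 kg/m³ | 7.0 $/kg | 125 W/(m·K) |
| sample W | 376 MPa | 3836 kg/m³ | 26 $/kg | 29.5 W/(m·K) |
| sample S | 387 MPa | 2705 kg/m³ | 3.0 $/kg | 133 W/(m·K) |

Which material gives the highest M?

Screen on constraints: cost ≤ 48 $/kg; k ≥ 109 W/(m·K). Survivors: sample D, sample H, sample S.
Computing M directly (units already consistent):
  sample S: M = 7.27×10⁻³
  sample D: M = 2.36×10⁻³
  sample H: M = 1.93×10⁻³
The maximum is for sample S.

sample S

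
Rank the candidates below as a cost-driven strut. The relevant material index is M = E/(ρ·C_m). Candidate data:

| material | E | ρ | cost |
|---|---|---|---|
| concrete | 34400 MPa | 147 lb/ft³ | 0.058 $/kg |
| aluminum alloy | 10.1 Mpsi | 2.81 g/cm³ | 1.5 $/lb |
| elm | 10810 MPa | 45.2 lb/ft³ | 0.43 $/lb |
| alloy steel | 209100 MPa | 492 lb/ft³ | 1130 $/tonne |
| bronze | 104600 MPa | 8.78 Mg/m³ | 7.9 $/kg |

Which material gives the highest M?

Normalizing units and computing the index:
  concrete: E = 34.40 GPa, ρ = 2355 kg/m³, cost = 0.05800 $/kg
  aluminum alloy: E = 69.64 GPa, ρ = 2810 kg/m³, cost = 3.307 $/kg
  elm: E = 10.81 GPa, ρ = 724.0 kg/m³, cost = 0.9480 $/kg
  alloy steel: E = 209.1 GPa, ρ = 7881 kg/m³, cost = 1.130 $/kg
  bronze: E = 104.6 GPa, ρ = 8780 kg/m³, cost = 7.900 $/kg
  concrete: M = 252 MN·m per $
  alloy steel: M = 23.5 MN·m per $
  elm: M = 15.7 MN·m per $
  aluminum alloy: M = 7.49 MN·m per $
  bronze: M = 1.51 MN·m per $
Concrete ranks first.

concrete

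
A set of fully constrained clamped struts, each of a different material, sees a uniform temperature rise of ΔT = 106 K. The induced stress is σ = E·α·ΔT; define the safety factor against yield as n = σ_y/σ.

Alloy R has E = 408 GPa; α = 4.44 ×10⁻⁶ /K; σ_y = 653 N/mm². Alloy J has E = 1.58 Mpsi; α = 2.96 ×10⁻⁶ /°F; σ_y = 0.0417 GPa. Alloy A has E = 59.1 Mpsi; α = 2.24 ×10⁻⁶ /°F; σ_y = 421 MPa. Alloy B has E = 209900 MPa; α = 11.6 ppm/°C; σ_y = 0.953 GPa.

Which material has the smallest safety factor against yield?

Per material, after unit conversion:
  alloy R: E = 408.0, α = 4.44, σ_y = 653.0 → σ = 192 MPa, n = 3.40
  alloy J: E = 10.89, α = 5.33, σ_y = 41.70 → σ = 6.15 MPa, n = 6.78
  alloy A: E = 407.5, α = 4.03, σ_y = 421.0 → σ = 174 MPa, n = 2.42
  alloy B: E = 209.9, α = 11.6, σ_y = 953.0 → σ = 258 MPa, n = 3.69
Smallest n: alloy A with n = 2.42.

alloy A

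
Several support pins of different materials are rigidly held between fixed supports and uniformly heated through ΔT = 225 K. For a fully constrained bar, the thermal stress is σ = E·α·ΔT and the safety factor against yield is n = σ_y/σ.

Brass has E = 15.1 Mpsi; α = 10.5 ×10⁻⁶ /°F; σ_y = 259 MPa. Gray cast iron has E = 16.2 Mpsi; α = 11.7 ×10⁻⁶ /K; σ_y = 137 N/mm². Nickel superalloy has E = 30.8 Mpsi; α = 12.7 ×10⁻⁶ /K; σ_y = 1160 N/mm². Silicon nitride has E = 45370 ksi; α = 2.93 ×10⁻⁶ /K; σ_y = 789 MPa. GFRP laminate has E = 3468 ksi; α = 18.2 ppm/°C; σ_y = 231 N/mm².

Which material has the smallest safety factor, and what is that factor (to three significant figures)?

gray cast iron, n = 0.466

Converting E to GPa, α to ×10⁻⁶/K, σ_y to MPa, then σ and n for each:
  brass: E = 104.1, α = 18.9, σ_y = 259.0 → σ = 443 MPa, n = 0.585
  gray cast iron: E = 111.7, α = 11.7, σ_y = 137.0 → σ = 294 MPa, n = 0.466
  nickel superalloy: E = 212.4, α = 12.7, σ_y = 1160 → σ = 607 MPa, n = 1.91
  silicon nitride: E = 312.8, α = 2.93, σ_y = 789.0 → σ = 206 MPa, n = 3.83
  GFRP laminate: E = 23.91, α = 18.2, σ_y = 231.0 → σ = 97.9 MPa, n = 2.36
Gray cast iron has the lowest safety factor, n = 0.466.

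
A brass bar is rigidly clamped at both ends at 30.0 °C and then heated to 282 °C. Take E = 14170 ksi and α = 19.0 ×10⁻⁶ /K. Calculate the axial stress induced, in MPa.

468 MPa

E = 14170 ksi = 97.70 GPa.
ΔT = 252.0 K. Constrained thermal stress σ = E·α·ΔT = 97.70×10³ MPa × 19.0×10⁻⁶ × 252.0 = 468 MPa (compressive).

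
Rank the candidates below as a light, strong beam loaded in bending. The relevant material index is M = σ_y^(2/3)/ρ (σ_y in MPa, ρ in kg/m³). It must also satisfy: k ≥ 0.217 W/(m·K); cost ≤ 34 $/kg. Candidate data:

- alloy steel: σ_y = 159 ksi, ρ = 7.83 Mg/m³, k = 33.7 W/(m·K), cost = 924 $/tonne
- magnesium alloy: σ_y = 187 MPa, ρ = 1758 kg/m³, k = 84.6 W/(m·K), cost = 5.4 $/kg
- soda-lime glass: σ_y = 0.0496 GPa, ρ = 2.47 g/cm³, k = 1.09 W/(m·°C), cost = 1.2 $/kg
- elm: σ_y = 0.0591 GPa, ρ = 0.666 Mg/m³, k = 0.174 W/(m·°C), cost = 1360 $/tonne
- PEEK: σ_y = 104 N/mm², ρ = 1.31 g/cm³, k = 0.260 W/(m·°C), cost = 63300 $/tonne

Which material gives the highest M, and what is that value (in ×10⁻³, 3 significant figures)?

Screen on constraints: k ≥ 0.217 W/(m·K); cost ≤ 34 $/kg. Survivors: alloy steel, magnesium alloy, soda-lime glass.
In SI units:
  alloy steel: σ_y = 1096 MPa, ρ = 7830 kg/m³
  magnesium alloy: σ_y = 187.0 MPa, ρ = 1758 kg/m³
  soda-lime glass: σ_y = 49.60 MPa, ρ = 2470 kg/m³
  magnesium alloy: M = 18.6×10⁻³
  alloy steel: M = 13.6×10⁻³
  soda-lime glass: M = 5.47×10⁻³
Highest index: magnesium alloy.

magnesium alloy, M = 18.6×10⁻³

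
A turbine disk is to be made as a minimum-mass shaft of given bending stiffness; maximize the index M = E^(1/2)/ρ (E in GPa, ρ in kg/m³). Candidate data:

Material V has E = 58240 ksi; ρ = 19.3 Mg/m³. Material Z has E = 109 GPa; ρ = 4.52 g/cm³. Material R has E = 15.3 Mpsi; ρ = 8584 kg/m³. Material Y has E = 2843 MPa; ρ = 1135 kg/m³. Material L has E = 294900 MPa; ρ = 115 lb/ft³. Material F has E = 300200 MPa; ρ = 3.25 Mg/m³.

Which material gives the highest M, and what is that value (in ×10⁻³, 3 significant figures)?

material L, M = 9.32×10⁻³

Putting every candidate on a common basis:
  material V: E = 401.6 GPa, ρ = 19300 kg/m³
  material Z: E = 109.0 GPa, ρ = 4520 kg/m³
  material R: E = 105.5 GPa, ρ = 8584 kg/m³
  material Y: E = 2.843 GPa, ρ = 1135 kg/m³
  material L: E = 294.9 GPa, ρ = 1842 kg/m³
  material F: E = 300.2 GPa, ρ = 3250 kg/m³
  material L: M = 9.32×10⁻³
  material F: M = 5.33×10⁻³
  material Z: M = 2.31×10⁻³
  material Y: M = 1.49×10⁻³
  material R: M = 1.20×10⁻³
  material V: M = 1.04×10⁻³
The maximum is for material L.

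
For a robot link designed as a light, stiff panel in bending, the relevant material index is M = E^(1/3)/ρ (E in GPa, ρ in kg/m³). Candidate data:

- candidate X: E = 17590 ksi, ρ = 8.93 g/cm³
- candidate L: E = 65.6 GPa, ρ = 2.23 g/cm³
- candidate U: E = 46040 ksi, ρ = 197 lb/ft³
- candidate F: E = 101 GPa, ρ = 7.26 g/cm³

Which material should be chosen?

candidate U

Convert each candidate to consistent units, then evaluate M:
  candidate X: E = 121.3 GPa, ρ = 8930 kg/m³
  candidate L: E = 65.60 GPa, ρ = 2230 kg/m³
  candidate U: E = 317.4 GPa, ρ = 3156 kg/m³
  candidate F: E = 101.0 GPa, ρ = 7260 kg/m³
  candidate U: M = 2.16×10⁻³
  candidate L: M = 1.81×10⁻³
  candidate F: M = 0.641×10⁻³
  candidate X: M = 0.554×10⁻³
Candidate U has the largest M.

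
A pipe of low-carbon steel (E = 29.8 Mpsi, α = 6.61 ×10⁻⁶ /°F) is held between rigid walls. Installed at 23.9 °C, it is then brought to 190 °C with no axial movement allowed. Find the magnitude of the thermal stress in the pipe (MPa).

E = 29.8 Mpsi = 205.5 GPa.
α = 6.61×10⁻⁶/°F × 9/5 = 11.9×10⁻⁶/K.
ΔT = 166.1 K. Constrained thermal stress σ = E·α·ΔT = 205.5×10³ MPa × 11.9×10⁻⁶ × 166.1 = 406 MPa (compressive).

406 MPa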